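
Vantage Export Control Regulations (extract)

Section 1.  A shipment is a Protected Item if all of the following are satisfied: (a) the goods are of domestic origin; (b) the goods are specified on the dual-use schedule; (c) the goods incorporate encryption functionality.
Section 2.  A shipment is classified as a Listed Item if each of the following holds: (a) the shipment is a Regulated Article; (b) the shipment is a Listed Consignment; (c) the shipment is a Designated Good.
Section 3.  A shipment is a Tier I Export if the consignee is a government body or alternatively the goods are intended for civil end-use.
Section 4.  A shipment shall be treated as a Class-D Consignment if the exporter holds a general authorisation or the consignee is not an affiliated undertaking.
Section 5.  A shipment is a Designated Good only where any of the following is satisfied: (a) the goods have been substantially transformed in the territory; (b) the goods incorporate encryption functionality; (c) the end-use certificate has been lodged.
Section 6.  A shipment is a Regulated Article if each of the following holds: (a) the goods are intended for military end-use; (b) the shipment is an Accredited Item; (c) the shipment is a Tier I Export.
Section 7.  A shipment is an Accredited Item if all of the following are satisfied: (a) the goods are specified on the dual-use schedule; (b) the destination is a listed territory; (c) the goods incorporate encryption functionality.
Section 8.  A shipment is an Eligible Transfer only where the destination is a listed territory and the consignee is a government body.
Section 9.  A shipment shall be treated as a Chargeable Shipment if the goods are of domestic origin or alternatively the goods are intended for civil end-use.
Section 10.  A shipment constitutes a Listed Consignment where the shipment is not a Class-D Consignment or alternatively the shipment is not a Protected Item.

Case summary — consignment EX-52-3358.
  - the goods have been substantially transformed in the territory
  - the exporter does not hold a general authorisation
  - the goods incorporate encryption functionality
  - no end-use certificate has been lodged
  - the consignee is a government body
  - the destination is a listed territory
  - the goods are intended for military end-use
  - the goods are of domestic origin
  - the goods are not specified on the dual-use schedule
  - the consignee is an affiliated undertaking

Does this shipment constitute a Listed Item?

Under section 7: the goods are specified on the dual-use schedule? no; and the destination is a listed territory? yes; and the goods incorporate encryption functionality? yes. So the shipment is not an Accredited Item.
Under section 3: the consignee is a government body? yes; or the goods are intended for civil end-use? no. So the shipment is a Tier I Export.
Under section 6: the goods are intended for military end-use? yes; and Accredited Item (section 7)? no; and Tier I Export (section 3)? yes. So the shipment is not a Regulated Article.
Under section 4: the exporter holds a general authorisation? no; or the consignee is not an affiliated undertaking? no. So the shipment is not a Class-D Consignment.
Under section 1: the goods are of domestic origin? yes; and the goods are specified on the dual-use schedule? no; and the goods incorporate encryption functionality? yes. So the shipment is not a Protected Item.
Under section 10: not a Class-D Consignment (section 4)? yes; or not a Protected Item (section 1)? yes. So the shipment is a Listed Consignment.
Under section 5: the goods have been substantially transformed in the territory? yes; or the goods incorporate encryption functionality? yes; or the end-use certificate has been lodged? no. So the shipment is a Designated Good.
Under section 2: Regulated Article (section 6)? no; and Listed Consignment (section 10)? yes; and Designated Good (section 5)? yes. So the shipment is not a Listed Item.

No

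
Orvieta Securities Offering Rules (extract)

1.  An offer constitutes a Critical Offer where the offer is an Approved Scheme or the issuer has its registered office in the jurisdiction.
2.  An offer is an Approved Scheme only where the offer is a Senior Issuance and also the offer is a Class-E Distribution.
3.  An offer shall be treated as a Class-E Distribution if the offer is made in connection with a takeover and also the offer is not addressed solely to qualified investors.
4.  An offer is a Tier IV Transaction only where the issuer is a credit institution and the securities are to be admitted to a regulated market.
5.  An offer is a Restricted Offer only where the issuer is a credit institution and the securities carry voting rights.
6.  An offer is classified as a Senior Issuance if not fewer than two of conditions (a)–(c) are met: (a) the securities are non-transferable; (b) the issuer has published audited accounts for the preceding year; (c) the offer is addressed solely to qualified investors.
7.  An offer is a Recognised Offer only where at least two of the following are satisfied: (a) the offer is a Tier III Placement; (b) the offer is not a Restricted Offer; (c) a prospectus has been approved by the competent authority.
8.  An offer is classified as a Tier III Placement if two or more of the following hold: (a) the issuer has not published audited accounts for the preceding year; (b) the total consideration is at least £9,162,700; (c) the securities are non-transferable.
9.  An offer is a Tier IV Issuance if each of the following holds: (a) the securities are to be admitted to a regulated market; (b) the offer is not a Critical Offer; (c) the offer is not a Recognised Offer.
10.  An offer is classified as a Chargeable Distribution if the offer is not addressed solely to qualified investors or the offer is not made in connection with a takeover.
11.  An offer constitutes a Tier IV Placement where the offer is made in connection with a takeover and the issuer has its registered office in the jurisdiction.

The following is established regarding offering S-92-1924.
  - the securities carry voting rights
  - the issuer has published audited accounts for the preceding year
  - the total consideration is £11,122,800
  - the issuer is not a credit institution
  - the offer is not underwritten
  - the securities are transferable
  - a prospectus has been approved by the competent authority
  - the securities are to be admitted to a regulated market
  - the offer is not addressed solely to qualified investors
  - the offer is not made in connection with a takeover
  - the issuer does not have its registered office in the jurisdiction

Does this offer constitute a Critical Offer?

No

Under paragraph 6: the securities are non-transferable? no; the issuer has published audited accounts for the preceding year? yes; the offer is addressed solely to qualified investors? no — 1 of 3 hold (need ≥2) → not satisfied.
Under paragraph 3: the offer is made in connection with a takeover? no; and the offer is not addressed solely to qualified investors? yes. So the offer is not a Class-E Distribution.
Under paragraph 2: Senior Issuance (paragraph 6)? no; and Class-E Distribution (paragraph 3)? no. So the offer is not an Approved Scheme.
Under paragraph 1: Approved Scheme (paragraph 2)? no; or the issuer has its registered office in the jurisdiction? no. So the offer is not a Critical Offer.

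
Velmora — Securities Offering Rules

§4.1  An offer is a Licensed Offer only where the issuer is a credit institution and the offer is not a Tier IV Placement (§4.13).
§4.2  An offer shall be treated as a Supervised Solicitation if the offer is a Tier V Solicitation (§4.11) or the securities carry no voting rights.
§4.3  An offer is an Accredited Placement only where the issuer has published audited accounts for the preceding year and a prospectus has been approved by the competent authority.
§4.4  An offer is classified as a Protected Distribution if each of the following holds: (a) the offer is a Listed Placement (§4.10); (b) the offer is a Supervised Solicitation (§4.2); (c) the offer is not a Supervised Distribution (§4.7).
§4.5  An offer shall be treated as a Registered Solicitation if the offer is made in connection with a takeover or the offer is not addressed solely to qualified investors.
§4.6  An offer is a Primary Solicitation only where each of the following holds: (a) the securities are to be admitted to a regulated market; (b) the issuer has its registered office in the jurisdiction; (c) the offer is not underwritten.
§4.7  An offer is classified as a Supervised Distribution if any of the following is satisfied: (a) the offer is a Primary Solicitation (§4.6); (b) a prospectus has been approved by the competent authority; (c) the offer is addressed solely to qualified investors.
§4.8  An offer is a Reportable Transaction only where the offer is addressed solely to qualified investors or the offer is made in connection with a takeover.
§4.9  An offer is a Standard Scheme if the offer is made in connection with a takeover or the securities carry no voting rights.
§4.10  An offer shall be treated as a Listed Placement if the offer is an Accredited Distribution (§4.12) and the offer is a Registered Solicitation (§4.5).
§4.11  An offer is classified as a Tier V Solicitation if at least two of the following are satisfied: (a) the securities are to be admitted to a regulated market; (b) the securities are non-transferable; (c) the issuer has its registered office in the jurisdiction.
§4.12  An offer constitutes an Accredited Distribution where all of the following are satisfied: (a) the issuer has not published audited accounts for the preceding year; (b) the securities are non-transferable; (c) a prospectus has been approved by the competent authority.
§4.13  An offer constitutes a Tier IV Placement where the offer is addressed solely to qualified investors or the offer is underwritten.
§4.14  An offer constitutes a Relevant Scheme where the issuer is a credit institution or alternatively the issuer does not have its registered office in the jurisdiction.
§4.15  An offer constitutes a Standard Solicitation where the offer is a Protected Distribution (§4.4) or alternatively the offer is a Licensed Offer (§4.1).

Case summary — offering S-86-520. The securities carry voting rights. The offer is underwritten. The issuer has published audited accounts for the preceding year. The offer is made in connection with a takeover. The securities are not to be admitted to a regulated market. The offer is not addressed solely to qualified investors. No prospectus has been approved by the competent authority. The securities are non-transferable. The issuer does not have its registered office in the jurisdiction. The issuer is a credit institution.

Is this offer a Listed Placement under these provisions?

No

§4.12 — Accredited Distribution: [the issuer has not published audited accounts for the preceding year? no] AND [the securities are non-transferable? yes] AND [a prospectus has been approved by the competent authority? no] → not satisfied.
§4.5 — Registered Solicitation: [the offer is made in connection with a takeover? yes] OR [the offer is not addressed solely to qualified investors? yes] → satisfied.
§4.10 — Listed Placement: [Accredited Distribution (§4.12)? no] AND [Registered Solicitation (§4.5)? yes] → not satisfied.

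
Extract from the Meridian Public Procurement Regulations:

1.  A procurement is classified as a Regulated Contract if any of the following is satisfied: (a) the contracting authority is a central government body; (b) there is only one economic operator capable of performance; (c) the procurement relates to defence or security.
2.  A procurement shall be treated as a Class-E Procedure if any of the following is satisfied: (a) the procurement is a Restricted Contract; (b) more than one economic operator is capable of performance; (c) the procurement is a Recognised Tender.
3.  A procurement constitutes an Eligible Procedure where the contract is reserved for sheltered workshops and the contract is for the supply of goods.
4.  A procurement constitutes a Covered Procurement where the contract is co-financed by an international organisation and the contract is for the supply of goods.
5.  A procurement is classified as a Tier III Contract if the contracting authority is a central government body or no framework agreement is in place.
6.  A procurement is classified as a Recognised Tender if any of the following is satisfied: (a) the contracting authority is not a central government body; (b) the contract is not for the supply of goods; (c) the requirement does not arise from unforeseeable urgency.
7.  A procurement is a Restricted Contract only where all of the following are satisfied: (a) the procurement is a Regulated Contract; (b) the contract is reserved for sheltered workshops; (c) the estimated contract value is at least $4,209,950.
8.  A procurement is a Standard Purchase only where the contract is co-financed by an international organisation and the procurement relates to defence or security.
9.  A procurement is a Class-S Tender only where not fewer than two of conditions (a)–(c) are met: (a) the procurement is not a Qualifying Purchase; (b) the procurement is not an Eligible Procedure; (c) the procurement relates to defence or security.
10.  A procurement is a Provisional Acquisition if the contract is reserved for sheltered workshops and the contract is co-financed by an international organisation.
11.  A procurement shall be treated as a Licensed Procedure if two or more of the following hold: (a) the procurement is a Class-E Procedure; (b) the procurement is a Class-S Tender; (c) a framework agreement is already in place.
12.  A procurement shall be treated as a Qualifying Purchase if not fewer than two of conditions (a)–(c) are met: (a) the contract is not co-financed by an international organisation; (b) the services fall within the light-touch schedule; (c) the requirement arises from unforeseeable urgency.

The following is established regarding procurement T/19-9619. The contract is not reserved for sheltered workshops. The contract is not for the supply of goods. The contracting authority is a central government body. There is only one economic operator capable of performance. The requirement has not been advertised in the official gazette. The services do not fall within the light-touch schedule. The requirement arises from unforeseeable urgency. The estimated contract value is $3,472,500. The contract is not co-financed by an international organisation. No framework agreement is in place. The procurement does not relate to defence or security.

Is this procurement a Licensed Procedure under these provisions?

paragraph 1 — Regulated Contract: [the contracting authority is a central government body? yes] OR [there is only one economic operator capable of performance? yes] OR [the procurement relates to defence or security? no] → satisfied.
paragraph 7 — Restricted Contract: [Regulated Contract (paragraph 1)? yes] AND [the contract is reserved for sheltered workshops? no] AND [estimated contract value: $3,472,500 ≥ $4,209,950? no] → not satisfied.
paragraph 6 — Recognised Tender: [the contracting authority is not a central government body? no] OR [the contract is not for the supply of goods? yes] OR [the requirement does not arise from unforeseeable urgency? no] → satisfied.
paragraph 2 — Class-E Procedure: [Restricted Contract (paragraph 7)? no] OR [more than one economic operator is capable of performance? no] OR [Recognised Tender (paragraph 6)? yes] → satisfied.
paragraph 12 — Qualifying Purchase: the contract is not co-financed by an international organisation? yes; the services fall within the light-touch schedule? no; the requirement arises from unforeseeable urgency? yes — 2 of 3 hold (need ≥2) → satisfied.
paragraph 3 — Eligible Procedure: [the contract is reserved for sheltered workshops? no] AND [the contract is for the supply of goods? no] → not satisfied.
paragraph 9 — Class-S Tender: not a Qualifying Purchase (paragraph 12)? no; not an Eligible Procedure (paragraph 3)? yes; the procurement relates to defence or security? no — 1 of 3 hold (need ≥2) → not satisfied.
paragraph 11 — Licensed Procedure: Class-E Procedure (paragraph 2)? yes; Class-S Tender (paragraph 9)? no; a framework agreement is already in place? no — 1 of 3 hold (need ≥2) → not satisfied.

No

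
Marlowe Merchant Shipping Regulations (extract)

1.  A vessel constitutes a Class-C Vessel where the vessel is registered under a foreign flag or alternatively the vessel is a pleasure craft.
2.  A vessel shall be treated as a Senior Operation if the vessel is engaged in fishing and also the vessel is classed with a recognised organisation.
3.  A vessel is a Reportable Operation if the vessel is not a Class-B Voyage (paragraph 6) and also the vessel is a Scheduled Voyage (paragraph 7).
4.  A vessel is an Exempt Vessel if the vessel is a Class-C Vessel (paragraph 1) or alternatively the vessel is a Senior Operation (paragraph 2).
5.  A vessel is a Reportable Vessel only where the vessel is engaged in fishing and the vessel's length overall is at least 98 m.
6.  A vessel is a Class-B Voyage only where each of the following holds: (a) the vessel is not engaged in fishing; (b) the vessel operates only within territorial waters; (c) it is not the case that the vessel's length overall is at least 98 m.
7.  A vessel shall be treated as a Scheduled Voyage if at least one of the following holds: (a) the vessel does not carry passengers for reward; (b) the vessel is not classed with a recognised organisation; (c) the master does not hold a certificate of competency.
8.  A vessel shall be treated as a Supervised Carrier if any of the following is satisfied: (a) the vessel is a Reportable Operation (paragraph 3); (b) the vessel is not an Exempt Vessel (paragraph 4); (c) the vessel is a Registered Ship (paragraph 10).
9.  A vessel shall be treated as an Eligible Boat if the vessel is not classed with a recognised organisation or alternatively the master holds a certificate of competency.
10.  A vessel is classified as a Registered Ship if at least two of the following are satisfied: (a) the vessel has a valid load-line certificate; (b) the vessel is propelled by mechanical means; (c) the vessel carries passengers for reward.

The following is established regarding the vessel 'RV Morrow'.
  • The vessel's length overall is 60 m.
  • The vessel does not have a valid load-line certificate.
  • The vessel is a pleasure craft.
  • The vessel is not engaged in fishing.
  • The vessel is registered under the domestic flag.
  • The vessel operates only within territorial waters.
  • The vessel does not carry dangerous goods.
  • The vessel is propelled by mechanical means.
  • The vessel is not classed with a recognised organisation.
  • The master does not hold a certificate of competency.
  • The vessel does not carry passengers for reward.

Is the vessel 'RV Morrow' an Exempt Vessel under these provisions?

Under paragraph 1: the vessel is registered under a foreign flag? no; or the vessel is a pleasure craft? yes. So the vessel is a Class-C Vessel.
Under paragraph 2: the vessel is engaged in fishing? no; and the vessel is classed with a recognised organisation? no. So the vessel is not a Senior Operation.
Under paragraph 4: Class-C Vessel (paragraph 1)? yes; or Senior Operation (paragraph 2)? no. So the vessel is an Exempt Vessel.

Yes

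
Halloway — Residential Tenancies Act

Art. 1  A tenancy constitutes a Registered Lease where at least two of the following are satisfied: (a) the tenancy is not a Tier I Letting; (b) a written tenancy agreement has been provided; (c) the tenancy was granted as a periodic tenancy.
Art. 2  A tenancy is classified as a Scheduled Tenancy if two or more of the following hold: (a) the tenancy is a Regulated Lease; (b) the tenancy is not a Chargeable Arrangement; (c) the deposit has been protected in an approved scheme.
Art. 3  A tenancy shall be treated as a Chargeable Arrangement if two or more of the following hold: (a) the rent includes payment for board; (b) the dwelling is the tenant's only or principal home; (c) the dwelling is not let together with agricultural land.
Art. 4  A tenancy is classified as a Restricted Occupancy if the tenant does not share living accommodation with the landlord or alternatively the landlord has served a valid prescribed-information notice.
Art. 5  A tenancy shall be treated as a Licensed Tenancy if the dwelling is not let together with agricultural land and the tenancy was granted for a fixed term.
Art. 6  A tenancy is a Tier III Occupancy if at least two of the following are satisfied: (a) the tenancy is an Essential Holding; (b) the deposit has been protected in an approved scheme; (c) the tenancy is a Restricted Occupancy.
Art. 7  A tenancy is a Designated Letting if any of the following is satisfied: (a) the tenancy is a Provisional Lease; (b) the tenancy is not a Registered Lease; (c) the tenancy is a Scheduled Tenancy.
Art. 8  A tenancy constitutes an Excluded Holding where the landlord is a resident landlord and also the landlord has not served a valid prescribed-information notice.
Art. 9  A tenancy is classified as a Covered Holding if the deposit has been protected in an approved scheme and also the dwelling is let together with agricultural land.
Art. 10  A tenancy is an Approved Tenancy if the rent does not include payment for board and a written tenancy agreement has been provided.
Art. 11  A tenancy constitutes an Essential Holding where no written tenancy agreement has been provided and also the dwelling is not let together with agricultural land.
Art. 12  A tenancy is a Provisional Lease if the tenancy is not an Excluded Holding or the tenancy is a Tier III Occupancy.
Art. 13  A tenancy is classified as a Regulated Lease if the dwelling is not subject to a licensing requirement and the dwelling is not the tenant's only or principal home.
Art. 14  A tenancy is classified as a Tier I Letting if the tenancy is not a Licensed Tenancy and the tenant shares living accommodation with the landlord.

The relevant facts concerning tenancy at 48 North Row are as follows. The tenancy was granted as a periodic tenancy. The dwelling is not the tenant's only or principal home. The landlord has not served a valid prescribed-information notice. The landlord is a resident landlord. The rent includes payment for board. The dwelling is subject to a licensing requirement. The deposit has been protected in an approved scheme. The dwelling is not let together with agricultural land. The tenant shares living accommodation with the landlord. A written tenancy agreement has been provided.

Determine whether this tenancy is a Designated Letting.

Under article 8: the landlord is a resident landlord? yes; and the landlord has not served a valid prescribed-information notice? yes. So the tenancy is an Excluded Holding.
Under article 11: no written tenancy agreement has been provided? no; and the dwelling is not let together with agricultural land? yes. So the tenancy is not an Essential Holding.
Under article 4: the tenant does not share living accommodation with the landlord? no; or the landlord has served a valid prescribed-information notice? no. So the tenancy is not a Restricted Occupancy.
Under article 6: Essential Holding (article 11)? no; the deposit has been protected in an approved scheme? yes; Restricted Occupancy (article 4)? no — 1 of 3 hold (need ≥2) → not satisfied.
Under article 12: not an Excluded Holding (article 8)? no; or Tier III Occupancy (article 6)? no. So the tenancy is not a Provisional Lease.
Under article 5: the dwelling is not let together with agricultural land? yes; and the tenancy was granted for a fixed term? no. So the tenancy is not a Licensed Tenancy.
Under article 14: not a Licensed Tenancy (article 5)? yes; and the tenant shares living accommodation with the landlord? yes. So the tenancy is a Tier I Letting.
Under article 1: not a Tier I Letting (article 14)? no; a written tenancy agreement has been provided? yes; the tenancy was granted as a periodic tenancy? yes — 2 of 3 hold (need ≥2) → satisfied.
Under article 13: the dwelling is not subject to a licensing requirement? no; and the dwelling is not the tenant's only or principal home? yes. So the tenancy is not a Regulated Lease.
Under article 3: the rent includes payment for board? yes; the dwelling is the tenant's only or principal home? no; the dwelling is not let together with agricultural land? yes — 2 of 3 hold (need ≥2) → satisfied.
Under article 2: Regulated Lease (article 13)? no; not a Chargeable Arrangement (article 3)? no; the deposit has been protected in an approved scheme? yes — 1 of 3 hold (need ≥2) → not satisfied.
Under article 7: Provisional Lease (article 12)? no; or not a Registered Lease (article 1)? no; or Scheduled Tenancy (article 2)? no. So the tenancy is not a Designated Letting.

No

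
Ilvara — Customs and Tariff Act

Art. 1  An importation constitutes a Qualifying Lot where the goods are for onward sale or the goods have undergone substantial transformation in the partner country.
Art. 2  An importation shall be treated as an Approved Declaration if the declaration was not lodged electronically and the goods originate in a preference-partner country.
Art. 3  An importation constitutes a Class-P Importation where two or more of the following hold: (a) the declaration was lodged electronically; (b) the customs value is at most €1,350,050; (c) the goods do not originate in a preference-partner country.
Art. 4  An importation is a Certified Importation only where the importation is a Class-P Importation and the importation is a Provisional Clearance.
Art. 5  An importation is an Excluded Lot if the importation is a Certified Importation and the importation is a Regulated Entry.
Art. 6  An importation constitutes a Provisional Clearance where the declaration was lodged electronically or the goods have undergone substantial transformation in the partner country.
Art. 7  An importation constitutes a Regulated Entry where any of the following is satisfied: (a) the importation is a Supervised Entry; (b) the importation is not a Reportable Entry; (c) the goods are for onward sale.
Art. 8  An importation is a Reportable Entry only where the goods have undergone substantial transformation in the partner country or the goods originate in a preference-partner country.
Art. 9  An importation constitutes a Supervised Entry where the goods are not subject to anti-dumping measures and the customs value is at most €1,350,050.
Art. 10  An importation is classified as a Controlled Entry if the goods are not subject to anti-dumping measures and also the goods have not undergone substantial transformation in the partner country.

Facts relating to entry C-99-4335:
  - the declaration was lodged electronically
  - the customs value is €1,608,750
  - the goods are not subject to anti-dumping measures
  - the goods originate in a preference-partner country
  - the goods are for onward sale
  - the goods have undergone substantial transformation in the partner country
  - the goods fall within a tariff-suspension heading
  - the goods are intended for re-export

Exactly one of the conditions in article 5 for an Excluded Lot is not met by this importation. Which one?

Under article 3: the declaration was lodged electronically? yes; customs value: €1,608,750 ≤ €1,350,050? no; the goods do not originate in a preference-partner country? no — 1 of 3 hold (need ≥2) → not satisfied.
Under article 6: the declaration was lodged electronically? yes; or the goods have undergone substantial transformation in the partner country? yes. So the importation is a Provisional Clearance.
Under article 4: Class-P Importation (article 3)? no; and Provisional Clearance (article 6)? yes. So the importation is not a Certified Importation.
Under article 9: the goods are not subject to anti-dumping measures? yes; and customs value: €1,608,750 ≤ €1,350,050? no. So the importation is not a Supervised Entry.
Under article 8: the goods have undergone substantial transformation in the partner country? yes; or the goods originate in a preference-partner country? yes. So the importation is a Reportable Entry.
Under article 7: Supervised Entry (article 9)? no; or not a Reportable Entry (article 8)? no; or the goods are for onward sale? yes. So the importation is a Regulated Entry.
Under article 5: Certified Importation (article 4)? no; and Regulated Entry (article 7)? yes. So the importation is not an Excluded Lot.

Certified Importation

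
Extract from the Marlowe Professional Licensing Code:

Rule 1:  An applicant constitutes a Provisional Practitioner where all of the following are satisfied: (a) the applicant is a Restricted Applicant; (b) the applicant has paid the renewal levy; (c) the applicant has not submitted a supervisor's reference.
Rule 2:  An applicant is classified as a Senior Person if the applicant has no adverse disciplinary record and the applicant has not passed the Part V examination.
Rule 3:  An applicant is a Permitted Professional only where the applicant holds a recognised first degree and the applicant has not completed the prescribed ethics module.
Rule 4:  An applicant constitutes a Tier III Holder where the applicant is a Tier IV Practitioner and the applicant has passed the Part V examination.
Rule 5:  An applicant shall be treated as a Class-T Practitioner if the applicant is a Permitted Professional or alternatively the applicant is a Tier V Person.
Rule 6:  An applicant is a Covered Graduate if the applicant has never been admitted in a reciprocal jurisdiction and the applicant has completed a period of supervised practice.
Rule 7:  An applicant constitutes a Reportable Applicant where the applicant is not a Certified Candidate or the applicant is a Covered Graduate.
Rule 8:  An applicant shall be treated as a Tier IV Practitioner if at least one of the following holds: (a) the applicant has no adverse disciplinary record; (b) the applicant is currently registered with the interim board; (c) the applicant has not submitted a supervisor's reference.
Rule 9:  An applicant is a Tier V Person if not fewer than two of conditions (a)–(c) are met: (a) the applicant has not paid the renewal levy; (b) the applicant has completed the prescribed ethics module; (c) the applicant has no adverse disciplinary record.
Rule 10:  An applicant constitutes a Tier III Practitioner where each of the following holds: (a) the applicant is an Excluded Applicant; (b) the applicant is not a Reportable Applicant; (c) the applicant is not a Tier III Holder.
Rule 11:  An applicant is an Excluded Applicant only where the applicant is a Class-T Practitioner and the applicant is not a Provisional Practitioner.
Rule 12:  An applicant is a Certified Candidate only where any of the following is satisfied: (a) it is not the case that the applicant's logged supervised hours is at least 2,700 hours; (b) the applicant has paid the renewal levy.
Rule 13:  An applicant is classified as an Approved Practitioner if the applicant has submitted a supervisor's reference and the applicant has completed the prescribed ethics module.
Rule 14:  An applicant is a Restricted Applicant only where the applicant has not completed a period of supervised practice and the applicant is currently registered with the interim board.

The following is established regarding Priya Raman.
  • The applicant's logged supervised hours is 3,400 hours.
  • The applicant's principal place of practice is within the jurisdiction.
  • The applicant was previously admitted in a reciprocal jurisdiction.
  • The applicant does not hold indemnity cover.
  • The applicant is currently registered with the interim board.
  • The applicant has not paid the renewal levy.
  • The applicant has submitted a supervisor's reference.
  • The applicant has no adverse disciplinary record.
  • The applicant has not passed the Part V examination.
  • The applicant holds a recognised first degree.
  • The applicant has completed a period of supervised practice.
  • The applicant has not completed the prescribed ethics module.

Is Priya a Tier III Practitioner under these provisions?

No

Under rule 3: the applicant holds a recognised first degree? yes; and the applicant has not completed the prescribed ethics module? yes. So the applicant is a Permitted Professional.
Under rule 9: the applicant has not paid the renewal levy? yes; the applicant has completed the prescribed ethics module? no; the applicant has no adverse disciplinary record? yes — 2 of 3 hold (need ≥2) → satisfied.
Under rule 5: Permitted Professional (rule 3)? yes; or Tier V Person (rule 9)? yes. So the applicant is a Class-T Practitioner.
Under rule 14: the applicant has not completed a period of supervised practice? no; and the applicant is currently registered with the interim board? yes. So the applicant is not a Restricted Applicant.
Under rule 1: Restricted Applicant (rule 14)? no; and the applicant has paid the renewal levy? no; and the applicant has not submitted a supervisor's reference? no. So the applicant is not a Provisional Practitioner.
Under rule 11: Class-T Practitioner (rule 5)? yes; and not a Provisional Practitioner (rule 1)? yes. So the applicant is an Excluded Applicant.
Under rule 12: applicant's logged supervised hours: 3,400 hours ≥ 2,700 hours? yes, so negated condition no; or the applicant has paid the renewal levy? no. So the applicant is not a Certified Candidate.
Under rule 6: the applicant has never been admitted in a reciprocal jurisdiction? no; and the applicant has completed a period of supervised practice? yes. So the applicant is not a Covered Graduate.
Under rule 7: not a Certified Candidate (rule 12)? yes; or Covered Graduate (rule 6)? no. So the applicant is a Reportable Applicant.
Under rule 8: the applicant has no adverse disciplinary record? yes; or the applicant is currently registered with the interim board? yes; or the applicant has not submitted a supervisor's reference? no. So the applicant is a Tier IV Practitioner.
Under rule 4: Tier IV Practitioner (rule 8)? yes; and the applicant has passed the Part V examination? no. So the applicant is not a Tier III Holder.
Under rule 10: Excluded Applicant (rule 11)? yes; and not a Reportable Applicant (rule 7)? no; and not a Tier III Holder (rule 4)? yes. So the applicant is not a Tier III Practitioner.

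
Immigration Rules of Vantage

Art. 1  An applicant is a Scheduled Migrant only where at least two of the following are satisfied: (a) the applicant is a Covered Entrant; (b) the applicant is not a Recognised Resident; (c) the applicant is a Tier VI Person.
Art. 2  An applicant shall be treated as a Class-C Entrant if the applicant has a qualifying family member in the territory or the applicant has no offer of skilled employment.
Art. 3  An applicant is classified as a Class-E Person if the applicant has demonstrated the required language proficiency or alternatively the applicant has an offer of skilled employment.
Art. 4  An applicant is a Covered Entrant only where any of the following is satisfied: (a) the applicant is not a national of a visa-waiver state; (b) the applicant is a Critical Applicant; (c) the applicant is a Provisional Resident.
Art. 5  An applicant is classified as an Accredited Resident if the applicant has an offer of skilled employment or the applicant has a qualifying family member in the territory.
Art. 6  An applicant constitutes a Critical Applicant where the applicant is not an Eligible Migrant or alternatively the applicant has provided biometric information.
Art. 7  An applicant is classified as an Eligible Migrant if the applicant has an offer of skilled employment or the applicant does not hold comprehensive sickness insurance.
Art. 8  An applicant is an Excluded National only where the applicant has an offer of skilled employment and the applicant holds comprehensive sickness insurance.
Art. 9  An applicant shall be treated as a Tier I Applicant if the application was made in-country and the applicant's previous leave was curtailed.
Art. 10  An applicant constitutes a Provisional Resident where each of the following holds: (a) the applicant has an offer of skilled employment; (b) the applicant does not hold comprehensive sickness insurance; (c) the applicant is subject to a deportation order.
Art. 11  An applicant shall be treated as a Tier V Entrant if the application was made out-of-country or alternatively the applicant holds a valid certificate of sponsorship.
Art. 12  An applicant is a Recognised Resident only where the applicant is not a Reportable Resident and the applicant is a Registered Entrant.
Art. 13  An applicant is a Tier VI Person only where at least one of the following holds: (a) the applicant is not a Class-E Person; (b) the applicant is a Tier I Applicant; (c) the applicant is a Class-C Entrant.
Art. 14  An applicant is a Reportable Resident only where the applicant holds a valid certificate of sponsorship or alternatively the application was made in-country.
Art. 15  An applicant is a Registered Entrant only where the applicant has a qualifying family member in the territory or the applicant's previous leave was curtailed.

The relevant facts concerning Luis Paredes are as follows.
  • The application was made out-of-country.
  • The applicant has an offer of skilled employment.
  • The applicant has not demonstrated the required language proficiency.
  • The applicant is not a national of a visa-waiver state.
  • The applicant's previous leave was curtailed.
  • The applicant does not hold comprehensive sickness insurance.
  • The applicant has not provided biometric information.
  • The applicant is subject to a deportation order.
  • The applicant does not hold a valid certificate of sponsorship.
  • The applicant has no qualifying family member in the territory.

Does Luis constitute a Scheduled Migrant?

No

article 7 — Eligible Migrant: [the applicant has an offer of skilled employment? yes] OR [the applicant does not hold comprehensive sickness insurance? yes] → satisfied.
article 6 — Critical Applicant: [not an Eligible Migrant (article 7)? no] OR [the applicant has provided biometric information? no] → not satisfied.
article 10 — Provisional Resident: [the applicant has an offer of skilled employment? yes] AND [the applicant does not hold comprehensive sickness insurance? yes] AND [the applicant is subject to a deportation order? yes] → satisfied.
article 4 — Covered Entrant: [the applicant is not a national of a visa-waiver state? yes] OR [Critical Applicant (article 6)? no] OR [Provisional Resident (article 10)? yes] → satisfied.
article 14 — Reportable Resident: [the applicant holds a valid certificate of sponsorship? no] OR [the application was made in-country? no] → not satisfied.
article 15 — Registered Entrant: [the applicant has a qualifying family member in the territory? no] OR [the applicant's previous leave was curtailed? yes] → satisfied.
article 12 — Recognised Resident: [not a Reportable Resident (article 14)? yes] AND [Registered Entrant (article 15)? yes] → satisfied.
article 3 — Class-E Person: [the applicant has demonstrated the required language proficiency? no] OR [the applicant has an offer of skilled employment? yes] → satisfied.
article 9 — Tier I Applicant: [the application was made in-country? no] AND [the applicant's previous leave was curtailed? yes] → not satisfied.
article 2 — Class-C Entrant: [the applicant has a qualifying family member in the territory? no] OR [the applicant has no offer of skilled employment? no] → not satisfied.
article 13 — Tier VI Person: [not a Class-E Person (article 3)? no] OR [Tier I Applicant (article 9)? no] OR [Class-C Entrant (article 2)? no] → not satisfied.
article 1 — Scheduled Migrant: Covered Entrant (article 4)? yes; not a Recognised Resident (article 12)? no; Tier VI Person (article 13)? no — 1 of 3 hold (need ≥2) → not satisfied.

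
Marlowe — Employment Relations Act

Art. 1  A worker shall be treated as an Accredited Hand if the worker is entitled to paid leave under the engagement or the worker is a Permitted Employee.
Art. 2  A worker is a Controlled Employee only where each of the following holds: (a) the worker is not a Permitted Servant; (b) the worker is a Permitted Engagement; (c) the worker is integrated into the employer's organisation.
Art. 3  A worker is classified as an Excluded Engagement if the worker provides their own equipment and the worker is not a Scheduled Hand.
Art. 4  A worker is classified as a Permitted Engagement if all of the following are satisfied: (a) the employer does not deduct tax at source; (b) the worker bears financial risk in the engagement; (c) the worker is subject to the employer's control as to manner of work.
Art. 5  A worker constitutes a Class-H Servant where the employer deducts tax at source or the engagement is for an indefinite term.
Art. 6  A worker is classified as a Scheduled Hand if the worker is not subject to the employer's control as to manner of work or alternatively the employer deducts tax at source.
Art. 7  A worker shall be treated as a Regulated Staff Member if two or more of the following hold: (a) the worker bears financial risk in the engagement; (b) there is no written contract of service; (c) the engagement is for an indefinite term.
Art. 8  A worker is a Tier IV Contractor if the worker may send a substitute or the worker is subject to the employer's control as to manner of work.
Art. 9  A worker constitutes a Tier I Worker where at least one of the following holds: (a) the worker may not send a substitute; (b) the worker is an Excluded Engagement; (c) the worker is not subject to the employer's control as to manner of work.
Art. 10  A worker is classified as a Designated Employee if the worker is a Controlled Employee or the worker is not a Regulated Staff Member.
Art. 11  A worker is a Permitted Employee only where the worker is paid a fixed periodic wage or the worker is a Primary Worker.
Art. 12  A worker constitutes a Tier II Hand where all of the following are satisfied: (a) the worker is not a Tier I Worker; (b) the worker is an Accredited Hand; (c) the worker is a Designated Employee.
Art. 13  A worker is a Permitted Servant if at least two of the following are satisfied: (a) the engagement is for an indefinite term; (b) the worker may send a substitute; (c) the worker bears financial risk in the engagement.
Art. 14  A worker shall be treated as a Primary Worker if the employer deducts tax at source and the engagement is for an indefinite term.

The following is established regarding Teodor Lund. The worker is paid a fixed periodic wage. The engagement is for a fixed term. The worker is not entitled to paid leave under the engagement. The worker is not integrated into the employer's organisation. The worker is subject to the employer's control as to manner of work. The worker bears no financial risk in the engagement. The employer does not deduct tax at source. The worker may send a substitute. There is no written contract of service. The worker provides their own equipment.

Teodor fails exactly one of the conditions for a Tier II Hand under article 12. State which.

Tier I Worker

article 6 — Scheduled Hand: [the worker is not subject to the employer's control as to manner of work? no] OR [the employer deducts tax at source? no] → not satisfied.
article 3 — Excluded Engagement: [the worker provides their own equipment? yes] AND [not a Scheduled Hand (article 6)? yes] → satisfied.
article 9 — Tier I Worker: [the worker may not send a substitute? no] OR [Excluded Engagement (article 3)? yes] OR [the worker is not subject to the employer's control as to manner of work? no] → satisfied.
article 14 — Primary Worker: [the employer deducts tax at source? no] AND [the engagement is for an indefinite term? no] → not satisfied.
article 11 — Permitted Employee: [the worker is paid a fixed periodic wage? yes] OR [Primary Worker (article 14)? no] → satisfied.
article 1 — Accredited Hand: [the worker is entitled to paid leave under the engagement? no] OR [Permitted Employee (article 11)? yes] → satisfied.
article 13 — Permitted Servant: the engagement is for an indefinite term? no; the worker may send a substitute? yes; the worker bears financial risk in the engagement? no — 1 of 3 hold (need ≥2) → not satisfied.
article 4 — Permitted Engagement: [the employer does not deduct tax at source? yes] AND [the worker bears financial risk in the engagement? no] AND [the worker is subject to the employer's control as to manner of work? yes] → not satisfied.
article 2 — Controlled Employee: [not a Permitted Servant (article 13)? yes] AND [Permitted Engagement (article 4)? no] AND [the worker is integrated into the employer's organisation? no] → not satisfied.
article 7 — Regulated Staff Member: the worker bears financial risk in the engagement? no; there is no written contract of service? yes; the engagement is for an indefinite term? no — 1 of 3 hold (need ≥2) → not satisfied.
article 10 — Designated Employee: [Controlled Employee (article 2)? no] OR [not a Regulated Staff Member (article 7)? yes] → satisfied.
article 12 — Tier II Hand: [not a Tier I Worker (article 9)? no] AND [Accredited Hand (article 1)? yes] AND [Designated Employee (article 10)? yes] → not satisfied.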